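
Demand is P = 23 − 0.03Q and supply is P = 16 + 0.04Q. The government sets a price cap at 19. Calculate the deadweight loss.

21.875

Competitive equilibrium: 23 − 0.03Q = 16 + 0.04Q → Q* = 100, P* = 20.
At the ceiling P = 19, quantity supplied = (19 − 16)/0.04 = 75.
Willingness to pay at Q' = 75: 23 − 0.03·75 = 20.75.
ΔQ = 100 − 75 = 25; wedge = 20.75 − 19 = 1.75.
The triangle = ½ × 25 × 1.75 = 21.875.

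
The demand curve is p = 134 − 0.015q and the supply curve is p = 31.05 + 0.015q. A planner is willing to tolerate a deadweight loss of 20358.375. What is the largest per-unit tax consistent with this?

Competitive equilibrium: 134 − 0.015q = 31.05 + 0.015q → q* = 3431.6667, p* = 82.525.
A tax t gives Δq = t/0.03 and wedge t, so DWL = t²/0.06.
t²/0.06 = 20358.375 → t² = 1221.5025 → t = 34.95.

34.95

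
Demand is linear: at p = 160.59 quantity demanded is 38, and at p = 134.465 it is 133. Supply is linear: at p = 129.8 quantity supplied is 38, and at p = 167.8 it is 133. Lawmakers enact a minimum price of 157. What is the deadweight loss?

357.81

Demand slope = (134.465 − 160.59)/(133 − 38) = −0.275, so p = 171.04 − 0.275q.
Supply slope = (167.8 − 129.8)/(133 − 38) = 0.4, so p = 114.6 + 0.4q.
Competitive equilibrium: 171.04 − 0.275q = 114.6 + 0.4q → q* = 83.6148, p* = 148.0459.
At the floor p = 157, quantity demanded = (171.04 − 157)/0.275 = 51.0545.
Sellers' marginal cost at q' = 51.0545: 114.6 + 0.4·51.0545 = 135.0218.
Δq = 83.6148 − 51.0545 = 32.5603; wedge = 157 − 135.0218 = 21.9782.
The triangle = ½ × 32.5603 × 21.9782 = 357.81.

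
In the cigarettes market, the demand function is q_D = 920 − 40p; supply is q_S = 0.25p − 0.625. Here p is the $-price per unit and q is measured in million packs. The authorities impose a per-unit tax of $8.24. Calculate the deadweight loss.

In inverse form: demand p = 23 − 0.025q, supply p = 2.5 + 4q.
Competitive equilibrium: 23 − 0.025q = 2.5 + 4q → q* = 5.0932, p* = 22.8727.
With the tax, the buyer price exceeds the seller price by 8.24: (23 − 0.025q) − (2.5 + 4q) = 8.24 → q' = 3.046.
Δq = 5.0932 − 3.046 = 2.0472; the wedge equals the tax, 8.24.
The triangle = ½ × 2.0472 × 8.24 = $8.43 million.

$8.43 million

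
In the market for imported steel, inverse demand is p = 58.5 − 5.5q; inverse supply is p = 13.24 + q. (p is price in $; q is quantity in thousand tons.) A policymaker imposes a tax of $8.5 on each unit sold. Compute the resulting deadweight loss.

$5.56 thousand

Competitive equilibrium: 58.5 − 5.5q = 13.24 + q → q* = 6.9631, p* = 20.2031.
With the tax, the buyer price exceeds the seller price by 8.5: (58.5 − 5.5q) − (13.24 + q) = 8.5 → q' = 5.6554.
Δq = 6.9631 − 5.6554 = 1.3077; the wedge equals the tax, 8.5.
Deadweight loss = ½ × 1.3077 × 8.5 = $5.56 thousand.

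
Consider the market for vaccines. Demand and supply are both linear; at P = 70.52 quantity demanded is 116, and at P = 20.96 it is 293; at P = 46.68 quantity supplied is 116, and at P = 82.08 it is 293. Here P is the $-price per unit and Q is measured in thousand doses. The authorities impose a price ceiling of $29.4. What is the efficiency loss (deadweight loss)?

Demand slope = (20.96 − 70.52)/(293 − 116) = −0.28, so P = 103 − 0.28Q.
Supply slope = (82.08 − 46.68)/(293 − 116) = 0.2, so P = 23.48 + 0.2Q.
Competitive equilibrium: 103 − 0.28Q = 23.48 + 0.2Q → Q* = 165.6667, P* = 56.6133.
At the ceiling P = 29.4, quantity supplied = (29.4 − 23.48)/0.2 = 29.6.
Willingness to pay at Q' = 29.6: 103 − 0.28·29.6 = 94.712.
ΔQ = 165.6667 − 29.6 = 136.0667; wedge = 94.712 − 29.4 = 65.312.
Welfare loss = ½ × 136.0667 × 65.312 = $4443.39 thousand.

$4443.39 thousand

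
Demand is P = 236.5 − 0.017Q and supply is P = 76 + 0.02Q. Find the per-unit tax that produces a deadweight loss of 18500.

37

Competitive equilibrium: 236.5 − 0.017Q = 76 + 0.02Q → Q* = 4337.8378, P* = 162.7568.
A tax t gives ΔQ = t/0.037 and wedge t, so DWL = t²/0.074.
t²/0.074 = 18500 → t² = 1369 → t = 37.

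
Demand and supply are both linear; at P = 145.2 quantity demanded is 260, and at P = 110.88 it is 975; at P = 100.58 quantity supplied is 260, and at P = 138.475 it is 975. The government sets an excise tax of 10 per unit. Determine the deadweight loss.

Demand slope = (110.88 − 145.2)/(975 − 260) = −0.048, so P = 157.68 − 0.048Q.
Supply slope = (138.475 − 100.58)/(975 − 260) = 0.053, so P = 86.8 + 0.053Q.
Competitive equilibrium: 157.68 − 0.048Q = 86.8 + 0.053Q → Q* = 701.7822, P* = 123.9945.
With the tax, the buyer price exceeds the seller price by 10: (157.68 − 0.048Q) − (86.8 + 0.053Q) = 10 → Q' = 602.7723.
ΔQ = 701.7822 − 602.7723 = 99.0099; the wedge equals the tax, 10.
The triangle = ½ × 99.0099 × 10 = 495.05.

495.05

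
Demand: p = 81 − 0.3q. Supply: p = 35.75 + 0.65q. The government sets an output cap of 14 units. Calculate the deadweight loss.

537.26

Competitive equilibrium: 81 − 0.3q = 35.75 + 0.65q → q* = 47.6316, p* = 66.7105.
At q = 14: demand price = 81 − 0.3·14 = 76.8; supply price = 35.75 + 0.65·14 = 44.85.
Δq = 47.6316 − 14 = 33.6316; wedge = 76.8 − 44.85 = 31.95.
The triangle = ½ × 33.6316 × 31.95 = 537.26.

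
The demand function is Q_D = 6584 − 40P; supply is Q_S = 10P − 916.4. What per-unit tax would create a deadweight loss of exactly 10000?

50

In inverse form: demand P = 164.6 − 0.025Q, supply P = 91.64 + 0.1Q.
Competitive equilibrium: 164.6 − 0.025Q = 91.64 + 0.1Q → Q* = 583.68, P* = 150.008.
A tax t gives ΔQ = t/0.125 and wedge t, so DWL = t²/0.25.
t²/0.25 = 10000 → t² = 2500 → t = 50.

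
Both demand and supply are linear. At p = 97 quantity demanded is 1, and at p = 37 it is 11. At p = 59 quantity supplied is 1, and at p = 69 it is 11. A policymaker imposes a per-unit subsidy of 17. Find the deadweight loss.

Demand slope = (37 − 97)/(11 − 1) = −6, so p = 103 − 6q.
Supply slope = (69 − 59)/(11 − 1) = 1, so p = 58 + q.
Competitive equilibrium: 103 − 6q = 58 + q → q* = 6.4286, p* = 64.4286.
The subsidy lowers effective supply by 17: p = 41 + q.
New quantity: 103 − 6q = 41 + q → q' = 8.8571.
Overproduction Δq = 8.8571 − 6.4286 = 2.4285; wedge = subsidy = 17.
Deadweight loss = ½ × 2.4285 × 17 = 20.64.

20.64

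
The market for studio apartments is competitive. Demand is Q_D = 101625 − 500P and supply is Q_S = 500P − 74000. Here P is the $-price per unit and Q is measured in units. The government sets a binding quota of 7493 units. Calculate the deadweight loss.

In inverse form: demand P = 203.25 − 0.002Q, supply P = 148 + 0.002Q.
Competitive equilibrium: 203.25 − 0.002Q = 148 + 0.002Q → Q* = 13812.5, P* = 175.625.
At Q = 7493: demand price = 203.25 − 0.002·7493 = 188.264; supply price = 148 + 0.002·7493 = 162.986.
ΔQ = 13812.5 − 7493 = 6319.5; wedge = 188.264 − 162.986 = 25.278.
DWL = ½ × 6319.5 × 25.278 = $79872.16.

$79872.16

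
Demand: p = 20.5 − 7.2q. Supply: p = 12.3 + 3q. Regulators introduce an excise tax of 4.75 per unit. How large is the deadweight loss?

1.11

Competitive equilibrium: 20.5 − 7.2q = 12.3 + 3q → q* = 0.8039, p* = 14.7118.
With the tax, the buyer price exceeds the seller price by 4.75: (20.5 − 7.2q) − (12.3 + 3q) = 4.75 → q' = 0.3382.
Δq = 0.8039 − 0.3382 = 0.4657; the wedge equals the tax, 4.75.
DWL = ½ × 0.4657 × 4.75 = 1.11.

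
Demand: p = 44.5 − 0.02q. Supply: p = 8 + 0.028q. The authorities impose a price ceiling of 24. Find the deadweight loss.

Competitive equilibrium: 44.5 − 0.02q = 8 + 0.028q → q* = 760.41667, p* = 29.29167.
At the ceiling p = 24, quantity supplied = (24 − 8)/0.028 = 571.42857.
Willingness to pay at q' = 571.42857: 44.5 − 0.02·571.42857 = 33.07143.
Δq = 760.41667 − 571.42857 = 188.9881; wedge = 33.07143 − 24 = 9.07143.
Deadweight loss = ½ × 188.9881 × 9.07143 = 857.20.

857.20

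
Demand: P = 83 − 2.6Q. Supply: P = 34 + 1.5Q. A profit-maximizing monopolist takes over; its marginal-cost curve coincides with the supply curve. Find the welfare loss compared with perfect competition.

44.09

Competitive equilibrium: 83 − 2.6Q = 34 + 1.5Q → Q* = 11.9512, P* = 51.9268.
Marginal revenue: MR = 83 − 5.2Q. Set MR = MC: 83 − 5.2Q = 34 + 1.5Q → Q_m = 7.3134.
Price P_m = 83 − 2.6·7.3134 = 63.9852; MC(Q_m) = 34 + 1.5·7.3134 = 44.9701.
Competitive Q* = 11.9512, so ΔQ = 4.6378; wedge = 63.9852 − 44.9701 = 19.0151.
The triangle = ½ × 4.6378 × 19.0151 = 44.09.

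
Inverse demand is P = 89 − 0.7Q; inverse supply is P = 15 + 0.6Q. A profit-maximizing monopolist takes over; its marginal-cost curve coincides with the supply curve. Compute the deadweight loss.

258

Competitive equilibrium: 89 − 0.7Q = 15 + 0.6Q → Q* = 56.9231, P* = 49.1538.
Marginal revenue: MR = 89 − 1.4Q. Set MR = MC: 89 − 1.4Q = 15 + 0.6Q → Q_m = 37.
Price P_m = 89 − 0.7·37 = 63.1; MC(Q_m) = 15 + 0.6·37 = 37.2.
Competitive Q* = 56.9231, so ΔQ = 19.9231; wedge = 63.1 − 37.2 = 25.9.
Deadweight loss = ½ × 19.9231 × 25.9 = 258.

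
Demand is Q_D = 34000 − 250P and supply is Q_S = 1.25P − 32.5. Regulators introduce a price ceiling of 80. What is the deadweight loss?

In inverse form: demand P = 136 − 0.004Q, supply P = 26 + 0.8Q.
Competitive equilibrium: 136 − 0.004Q = 26 + 0.8Q → Q* = 136.8159, P* = 135.4527.
At the ceiling P = 80, quantity supplied = (80 − 26)/0.8 = 67.5.
Willingness to pay at Q' = 67.5: 136 − 0.004·67.5 = 135.73.
ΔQ = 136.8159 − 67.5 = 69.3159; wedge = 135.73 − 80 = 55.73.
Welfare loss = ½ × 69.3159 × 55.73 = 1931.49.

1931.49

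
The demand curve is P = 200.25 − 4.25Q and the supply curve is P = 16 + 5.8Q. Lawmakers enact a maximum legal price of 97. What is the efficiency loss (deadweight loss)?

95.87

Competitive equilibrium: 200.25 − 4.25Q = 16 + 5.8Q → Q* = 18.3333, P* = 122.3333.
At the ceiling P = 97, quantity supplied = (97 − 16)/5.8 = 13.9655.
Willingness to pay at Q' = 13.9655: 200.25 − 4.25·13.9655 = 140.8966.
ΔQ = 18.3333 − 13.9655 = 4.3678; wedge = 140.8966 − 97 = 43.8966.
DWL = ½ × 4.3678 × 43.8966 = 95.87.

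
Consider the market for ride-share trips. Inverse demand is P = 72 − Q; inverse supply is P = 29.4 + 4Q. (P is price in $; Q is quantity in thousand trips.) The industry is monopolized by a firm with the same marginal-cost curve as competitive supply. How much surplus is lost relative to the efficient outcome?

$5.041 thousand

Competitive equilibrium: 72 − Q = 29.4 + 4Q → Q* = 8.52, P* = 63.48.
Marginal revenue: MR = 72 − 2Q. Set MR = MC: 72 − 2Q = 29.4 + 4Q → Q_m = 7.1.
Price P_m = 72 − 1·7.1 = 64.9; MC(Q_m) = 29.4 + 4·7.1 = 57.8.
Competitive Q* = 8.52, so ΔQ = 1.42; wedge = 64.9 − 57.8 = 7.1.
Welfare loss = ½ × 1.42 × 7.1 = $5.041 thousand.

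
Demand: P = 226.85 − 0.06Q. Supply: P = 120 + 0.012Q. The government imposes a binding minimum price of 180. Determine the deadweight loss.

17801.37

Competitive equilibrium: 226.85 − 0.06Q = 120 + 0.012Q → Q* = 1484.0278, P* = 137.8083.
At the floor P = 180, quantity demanded = (226.85 − 180)/0.06 = 780.8333.
Sellers' marginal cost at Q' = 780.8333: 120 + 0.012·780.8333 = 129.37.
ΔQ = 1484.0278 − 780.8333 = 703.1945; wedge = 180 − 129.37 = 50.63.
DWL = ½ × 703.1945 × 50.63 = 17801.37.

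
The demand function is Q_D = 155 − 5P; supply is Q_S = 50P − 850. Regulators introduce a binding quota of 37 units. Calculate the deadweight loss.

In inverse form: demand P = 31 − 0.2Q, supply P = 17 + 0.02Q.
Competitive equilibrium: 31 − 0.2Q = 17 + 0.02Q → Q* = 63.6364, P* = 18.2727.
At Q = 37: demand price = 31 − 0.2·37 = 23.6; supply price = 17 + 0.02·37 = 17.74.
ΔQ = 63.6364 − 37 = 26.6364; wedge = 23.6 − 17.74 = 5.86.
Welfare loss = ½ × 26.6364 × 5.86 = 78.04.

78.04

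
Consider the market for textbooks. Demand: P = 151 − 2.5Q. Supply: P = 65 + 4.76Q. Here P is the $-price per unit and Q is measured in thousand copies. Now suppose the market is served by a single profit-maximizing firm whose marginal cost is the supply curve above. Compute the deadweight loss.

Competitive equilibrium: 151 − 2.5Q = 65 + 4.76Q → Q* = 11.8457, P* = 121.3857.
Marginal revenue: MR = 151 − 5Q. Set MR = MC: 151 − 5Q = 65 + 4.76Q → Q_m = 8.8115.
Price P_m = 151 − 2.5·8.8115 = 128.9713; MC(Q_m) = 65 + 4.76·8.8115 = 106.9427.
Competitive Q* = 11.8457, so ΔQ = 3.0342; wedge = 128.9713 − 106.9427 = 22.0286.
The triangle = ½ × 3.0342 × 22.0286 = $33.42 thousand.

$33.42 thousand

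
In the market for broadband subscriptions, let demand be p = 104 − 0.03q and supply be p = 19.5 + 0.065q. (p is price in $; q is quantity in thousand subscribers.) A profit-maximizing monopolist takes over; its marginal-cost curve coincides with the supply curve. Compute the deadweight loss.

Competitive equilibrium: 104 − 0.03q = 19.5 + 0.065q → q* = 889.4737, p* = 77.3158.
Marginal revenue: MR = 104 − 0.06q. Set MR = MC: 104 − 0.06q = 19.5 + 0.065q → q_m = 676.
Price p_m = 104 − 0.03·676 = 83.72; MC(q_m) = 19.5 + 0.065·676 = 63.44.
Competitive q* = 889.4737, so Δq = 213.4737; wedge = 83.72 − 63.44 = 20.28.
Welfare loss = ½ × 213.4737 × 20.28 = $2164.62 thousand.

$2164.62 thousand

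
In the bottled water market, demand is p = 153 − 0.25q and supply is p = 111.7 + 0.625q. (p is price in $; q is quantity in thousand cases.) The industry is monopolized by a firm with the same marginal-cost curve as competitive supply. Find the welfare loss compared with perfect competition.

$48.13 thousand

Competitive equilibrium: 153 − 0.25q = 111.7 + 0.625q → q* = 47.2, p* = 141.2.
Marginal revenue: MR = 153 − 0.5q. Set MR = MC: 153 − 0.5q = 111.7 + 0.625q → q_m = 36.7111.
Price p_m = 153 − 0.25·36.7111 = 143.8222; MC(q_m) = 111.7 + 0.625·36.7111 = 134.6444.
Competitive q* = 47.2, so Δq = 10.4889; wedge = 143.8222 − 134.6444 = 9.1778.
The triangle = ½ × 10.4889 × 9.1778 = $48.13 thousand.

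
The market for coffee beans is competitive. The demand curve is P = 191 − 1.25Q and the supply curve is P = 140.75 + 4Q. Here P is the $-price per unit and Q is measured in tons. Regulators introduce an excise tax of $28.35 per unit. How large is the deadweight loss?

Competitive equilibrium: 191 − 1.25Q = 140.75 + 4Q → Q* = 9.5714, P* = 179.0357.
With the tax, the buyer price exceeds the seller price by 28.35: (191 − 1.25Q) − (140.75 + 4Q) = 28.35 → Q' = 4.1714.
ΔQ = 9.5714 − 4.1714 = 5.4; the wedge equals the tax, 28.35.
DWL = ½ × 5.4 × 28.35 = $76.545.

$76.545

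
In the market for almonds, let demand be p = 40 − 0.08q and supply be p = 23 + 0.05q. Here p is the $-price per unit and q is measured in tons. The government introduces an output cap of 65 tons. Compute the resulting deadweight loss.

$281.16

Competitive equilibrium: 40 − 0.08q = 23 + 0.05q → q* = 130.7692, p* = 29.5385.
At q = 65: demand price = 40 − 0.08·65 = 34.8; supply price = 23 + 0.05·65 = 26.25.
Δq = 130.7692 − 65 = 65.7692; wedge = 34.8 − 26.25 = 8.55.
DWL = ½ × 65.7692 × 8.55 = $281.16.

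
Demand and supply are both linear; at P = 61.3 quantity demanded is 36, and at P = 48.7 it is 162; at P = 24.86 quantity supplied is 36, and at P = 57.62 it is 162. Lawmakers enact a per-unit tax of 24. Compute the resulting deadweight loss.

800

Demand slope = (48.7 − 61.3)/(162 − 36) = −0.1, so P = 64.9 − 0.1Q.
Supply slope = (57.62 − 24.86)/(162 − 36) = 0.26, so P = 15.5 + 0.26Q.
Competitive equilibrium: 64.9 − 0.1Q = 15.5 + 0.26Q → Q* = 137.2222, P* = 51.1778.
With the tax, the buyer price exceeds the seller price by 24: (64.9 − 0.1Q) − (15.5 + 0.26Q) = 24 → Q' = 70.5556.
ΔQ = 137.2222 − 70.5556 = 66.6666; the wedge equals the tax, 24.
The triangle = ½ × 66.6666 × 24 = 800.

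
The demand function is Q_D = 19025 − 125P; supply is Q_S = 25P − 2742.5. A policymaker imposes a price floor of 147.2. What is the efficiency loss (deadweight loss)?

In inverse form: demand P = 152.2 − 0.008Q, supply P = 109.7 + 0.04Q.
Competitive equilibrium: 152.2 − 0.008Q = 109.7 + 0.04Q → Q* = 885.4167, P* = 145.1167.
At the floor P = 147.2, quantity demanded = (152.2 − 147.2)/0.008 = 625.
Sellers' marginal cost at Q' = 625: 109.7 + 0.04·625 = 134.7.
ΔQ = 885.4167 − 625 = 260.4167; wedge = 147.2 − 134.7 = 12.5.
Welfare loss = ½ × 260.4167 × 12.5 = 1627.60.

1627.60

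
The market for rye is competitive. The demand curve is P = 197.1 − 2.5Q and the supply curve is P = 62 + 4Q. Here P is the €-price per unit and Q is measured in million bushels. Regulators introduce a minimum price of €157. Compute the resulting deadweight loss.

Competitive equilibrium: 197.1 − 2.5Q = 62 + 4Q → Q* = 20.7846, P* = 145.1385.
At the floor P = 157, quantity demanded = (197.1 − 157)/2.5 = 16.04.
Sellers' marginal cost at Q' = 16.04: 62 + 4·16.04 = 126.16.
ΔQ = 20.7846 − 16.04 = 4.7446; wedge = 157 − 126.16 = 30.84.
The triangle = ½ × 4.7446 × 30.84 = €73.16 million.

€73.16 million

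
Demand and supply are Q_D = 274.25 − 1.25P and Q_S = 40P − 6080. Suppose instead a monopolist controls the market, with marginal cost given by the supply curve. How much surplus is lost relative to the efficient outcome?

In inverse form: demand P = 219.4 − 0.8Q, supply P = 152 + 0.025Q.
Competitive equilibrium: 219.4 − 0.8Q = 152 + 0.025Q → Q* = 81.697, P* = 154.0424.
Marginal revenue: MR = 219.4 − 1.6Q. Set MR = MC: 219.4 − 1.6Q = 152 + 0.025Q → Q_m = 41.4769.
Price P_m = 219.4 − 0.8·41.4769 = 186.2185; MC(Q_m) = 152 + 0.025·41.4769 = 153.0369.
Competitive Q* = 81.697, so ΔQ = 40.2201; wedge = 186.2185 − 153.0369 = 33.1816.
Deadweight loss = ½ × 40.2201 × 33.1816 = 667.28.

667.28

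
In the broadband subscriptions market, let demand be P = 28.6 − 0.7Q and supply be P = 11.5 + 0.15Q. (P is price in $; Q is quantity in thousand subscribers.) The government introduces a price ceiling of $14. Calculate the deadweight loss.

$5.06 thousand

Competitive equilibrium: 28.6 − 0.7Q = 11.5 + 0.15Q → Q* = 20.1176, P* = 14.5176.
At the ceiling P = 14, quantity supplied = (14 − 11.5)/0.15 = 16.6667.
Willingness to pay at Q' = 16.6667: 28.6 − 0.7·16.6667 = 16.9333.
ΔQ = 20.1176 − 16.6667 = 3.4509; wedge = 16.9333 − 14 = 2.9333.
Welfare loss = ½ × 3.4509 × 2.9333 = $5.06 thousand.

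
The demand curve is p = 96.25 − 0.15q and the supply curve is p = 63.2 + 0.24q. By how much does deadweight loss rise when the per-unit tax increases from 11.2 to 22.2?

Competitive equilibrium: 96.25 − 0.15q = 63.2 + 0.24q → q* = 84.7436, p* = 83.5385.
For a per-unit tax t: Δq = t/0.39, so DWL = ½·t·(t/0.39) = t²/0.78.
At t = 11.2: DWL = 160.821. At t = 22.2: DWL = 631.846.
Increase = 631.846 − 160.821 = 471.03.

471.03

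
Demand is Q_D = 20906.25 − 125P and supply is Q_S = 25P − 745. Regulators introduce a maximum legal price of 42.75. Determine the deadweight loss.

In inverse form: demand P = 167.25 − 0.008Q, supply P = 29.8 + 0.04Q.
Competitive equilibrium: 167.25 − 0.008Q = 29.8 + 0.04Q → Q* = 2863.5417, P* = 144.3417.
At the ceiling P = 42.75, quantity supplied = (42.75 − 29.8)/0.04 = 323.75.
Willingness to pay at Q' = 323.75: 167.25 − 0.008·323.75 = 164.66.
ΔQ = 2863.5417 − 323.75 = 2539.7917; wedge = 164.66 − 42.75 = 121.91.
DWL = ½ × 2539.7917 × 121.91 = 154813.

154813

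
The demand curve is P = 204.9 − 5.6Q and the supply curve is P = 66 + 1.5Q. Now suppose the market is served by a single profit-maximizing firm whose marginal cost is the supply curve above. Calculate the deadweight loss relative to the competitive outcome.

264.17

Competitive equilibrium: 204.9 − 5.6Q = 66 + 1.5Q → Q* = 19.5634, P* = 95.3451.
Marginal revenue: MR = 204.9 − 11.2Q. Set MR = MC: 204.9 − 11.2Q = 66 + 1.5Q → Q_m = 10.937.
Price P_m = 204.9 − 5.6·10.937 = 143.6528; MC(Q_m) = 66 + 1.5·10.937 = 82.4055.
Competitive Q* = 19.5634, so ΔQ = 8.6264; wedge = 143.6528 − 82.4055 = 61.2473.
DWL = ½ × 8.6264 × 61.2473 = 264.17.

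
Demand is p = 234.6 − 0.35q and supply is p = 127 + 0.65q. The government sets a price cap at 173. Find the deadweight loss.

678.25

Competitive equilibrium: 234.6 − 0.35q = 127 + 0.65q → q* = 107.6, p* = 196.94.
At the ceiling p = 173, quantity supplied = (173 − 127)/0.65 = 70.7692.
Willingness to pay at q' = 70.7692: 234.6 − 0.35·70.7692 = 209.8308.
Δq = 107.6 − 70.7692 = 36.8308; wedge = 209.8308 − 173 = 36.8308.
The triangle = ½ × 36.8308 × 36.8308 = 678.25.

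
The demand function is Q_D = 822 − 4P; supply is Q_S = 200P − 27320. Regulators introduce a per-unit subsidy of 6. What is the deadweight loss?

In inverse form: demand P = 205.5 − 0.25Q, supply P = 136.6 + 0.005Q.
Competitive equilibrium: 205.5 − 0.25Q = 136.6 + 0.005Q → Q* = 270.1961, P* = 137.951.
The subsidy lowers effective supply by 6: P = 130.6 + 0.005Q.
New quantity: 205.5 − 0.25Q = 130.6 + 0.005Q → Q' = 293.7255.
Overproduction ΔQ = 293.7255 − 270.1961 = 23.5294; wedge = subsidy = 6.
Welfare loss = ½ × 23.5294 × 6 = 70.59.

70.59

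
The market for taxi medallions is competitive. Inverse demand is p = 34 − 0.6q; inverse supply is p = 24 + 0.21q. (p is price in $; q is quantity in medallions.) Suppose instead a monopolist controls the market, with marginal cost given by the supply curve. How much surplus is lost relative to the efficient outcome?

Competitive equilibrium: 34 − 0.6q = 24 + 0.21q → q* = 12.3457, p* = 26.5926.
Marginal revenue: MR = 34 − 1.2q. Set MR = MC: 34 − 1.2q = 24 + 0.21q → q_m = 7.0922.
Price p_m = 34 − 0.6·7.0922 = 29.7447; MC(q_m) = 24 + 0.21·7.0922 = 25.4894.
Competitive q* = 12.3457, so Δq = 5.2535; wedge = 29.7447 − 25.4894 = 4.2553.
Welfare loss = ½ × 5.2535 × 4.2553 = $11.18.

$11.18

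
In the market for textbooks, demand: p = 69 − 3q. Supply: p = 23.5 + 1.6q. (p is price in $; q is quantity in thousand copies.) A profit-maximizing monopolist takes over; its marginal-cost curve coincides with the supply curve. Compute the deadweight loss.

Competitive equilibrium: 69 − 3q = 23.5 + 1.6q → q* = 9.8913, p* = 39.3261.
Marginal revenue: MR = 69 − 6q. Set MR = MC: 69 − 6q = 23.5 + 1.6q → q_m = 5.9868.
Price p_m = 69 − 3·5.9868 = 51.0396; MC(q_m) = 23.5 + 1.6·5.9868 = 33.0789.
Competitive q* = 9.8913, so Δq = 3.9045; wedge = 51.0396 − 33.0789 = 17.9607.
Deadweight loss = ½ × 3.9045 × 17.9607 = $35.06 thousand.

$35.06 thousand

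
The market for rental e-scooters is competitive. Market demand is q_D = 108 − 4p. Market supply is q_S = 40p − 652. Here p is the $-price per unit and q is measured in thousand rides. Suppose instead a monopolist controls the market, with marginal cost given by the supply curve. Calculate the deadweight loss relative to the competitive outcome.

$47.20 thousand

In inverse form: demand p = 27 − 0.25q, supply p = 16.3 + 0.025q.
Competitive equilibrium: 27 − 0.25q = 16.3 + 0.025q → q* = 38.9091, p* = 17.2727.
Marginal revenue: MR = 27 − 0.5q. Set MR = MC: 27 − 0.5q = 16.3 + 0.025q → q_m = 20.381.
Price p_m = 27 − 0.25·20.381 = 21.9048; MC(q_m) = 16.3 + 0.025·20.381 = 16.8095.
Competitive q* = 38.9091, so Δq = 18.5281; wedge = 21.9048 − 16.8095 = 5.0953.
Deadweight loss = ½ × 18.5281 × 5.0953 = $47.20 thousand.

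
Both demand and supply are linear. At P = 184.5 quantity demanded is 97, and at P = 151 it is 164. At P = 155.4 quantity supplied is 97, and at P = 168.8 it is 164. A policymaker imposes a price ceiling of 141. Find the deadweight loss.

Demand slope = (151 − 184.5)/(164 − 97) = −0.5, so P = 233 − 0.5Q.
Supply slope = (168.8 − 155.4)/(164 − 97) = 0.2, so P = 136 + 0.2Q.
Competitive equilibrium: 233 − 0.5Q = 136 + 0.2Q → Q* = 138.5714, P* = 163.7143.
At the ceiling P = 141, quantity supplied = (141 − 136)/0.2 = 25.
Willingness to pay at Q' = 25: 233 − 0.5·25 = 220.5.
ΔQ = 138.5714 − 25 = 113.5714; wedge = 220.5 − 141 = 79.5.
DWL = ½ × 113.5714 × 79.5 = 4514.46.

4514.46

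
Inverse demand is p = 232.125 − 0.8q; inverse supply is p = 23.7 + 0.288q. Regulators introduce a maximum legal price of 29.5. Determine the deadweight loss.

Competitive equilibrium: 232.125 − 0.8q = 23.7 + 0.288q → q* = 191.5671, p* = 78.8713.
At the ceiling p = 29.5, quantity supplied = (29.5 − 23.7)/0.288 = 20.1389.
Willingness to pay at q' = 20.1389: 232.125 − 0.8·20.1389 = 216.0139.
Δq = 191.5671 − 20.1389 = 171.4282; wedge = 216.0139 − 29.5 = 186.5139.
The triangle = ½ × 171.4282 × 186.5139 = 15986.87.

15986.87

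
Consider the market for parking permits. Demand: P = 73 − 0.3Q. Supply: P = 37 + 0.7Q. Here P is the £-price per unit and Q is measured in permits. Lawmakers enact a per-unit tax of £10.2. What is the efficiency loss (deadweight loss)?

Competitive equilibrium: 73 − 0.3Q = 37 + 0.7Q → Q* = 36, P* = 62.2.
With the tax, the buyer price exceeds the seller price by 10.2: (73 − 0.3Q) − (37 + 0.7Q) = 10.2 → Q' = 25.8.
ΔQ = 36 − 25.8 = 10.2; the wedge equals the tax, 10.2.
Deadweight loss = ½ × 10.2 × 10.2 = £52.02.

£52.02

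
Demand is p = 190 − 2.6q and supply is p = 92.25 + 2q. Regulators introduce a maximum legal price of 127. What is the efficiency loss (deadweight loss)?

34.54

Competitive equilibrium: 190 − 2.6q = 92.25 + 2q → q* = 21.25, p* = 134.75.
At the ceiling p = 127, quantity supplied = (127 − 92.25)/2 = 17.375.
Willingness to pay at q' = 17.375: 190 − 2.6·17.375 = 144.825.
Δq = 21.25 − 17.375 = 3.875; wedge = 144.825 − 127 = 17.825.
The triangle = ½ × 3.875 × 17.825 = 34.54.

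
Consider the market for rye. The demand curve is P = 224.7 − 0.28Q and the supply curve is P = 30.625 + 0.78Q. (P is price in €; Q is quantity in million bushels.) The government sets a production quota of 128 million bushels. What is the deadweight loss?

€1608.48 million

Competitive equilibrium: 224.7 − 0.28Q = 30.625 + 0.78Q → Q* = 183.0896, P* = 173.4349.
At Q = 128: demand price = 224.7 − 0.28·128 = 188.86; supply price = 30.625 + 0.78·128 = 130.465.
ΔQ = 183.0896 − 128 = 55.0896; wedge = 188.86 − 130.465 = 58.395.
Deadweight loss = ½ × 55.0896 × 58.395 = €1608.48 million.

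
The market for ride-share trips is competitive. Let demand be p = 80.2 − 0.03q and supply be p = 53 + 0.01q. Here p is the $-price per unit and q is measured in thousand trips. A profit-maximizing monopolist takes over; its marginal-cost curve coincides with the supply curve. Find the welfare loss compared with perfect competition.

Competitive equilibrium: 80.2 − 0.03q = 53 + 0.01q → q* = 680, p* = 59.8.
Marginal revenue: MR = 80.2 − 0.06q. Set MR = MC: 80.2 − 0.06q = 53 + 0.01q → q_m = 388.57143.
Price p_m = 80.2 − 0.03·388.57143 = 68.54286; MC(q_m) = 53 + 0.01·388.57143 = 56.88571.
Competitive q* = 680, so Δq = 291.42857; wedge = 68.54286 − 56.88571 = 11.65715.
The triangle = ½ × 291.42857 × 11.65715 = $1698.61 thousand.

$1698.61 thousand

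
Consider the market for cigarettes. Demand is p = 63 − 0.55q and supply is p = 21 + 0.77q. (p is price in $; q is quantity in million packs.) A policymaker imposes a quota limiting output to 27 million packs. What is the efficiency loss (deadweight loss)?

Competitive equilibrium: 63 − 0.55q = 21 + 0.77q → q* = 31.8182, p* = 45.5.
At q = 27: demand price = 63 − 0.55·27 = 48.15; supply price = 21 + 0.77·27 = 41.79.
Δq = 31.8182 − 27 = 4.8182; wedge = 48.15 − 41.79 = 6.36.
The triangle = ½ × 4.8182 × 6.36 = $15.32 million.

$15.32 million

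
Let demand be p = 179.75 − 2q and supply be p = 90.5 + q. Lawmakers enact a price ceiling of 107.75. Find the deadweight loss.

Competitive equilibrium: 179.75 − 2q = 90.5 + q → q* = 29.75, p* = 120.25.
At the ceiling p = 107.75, quantity supplied = (107.75 − 90.5)/1 = 17.25.
Willingness to pay at q' = 17.25: 179.75 − 2·17.25 = 145.25.
Δq = 29.75 − 17.25 = 12.5; wedge = 145.25 − 107.75 = 37.5.
Deadweight loss = ½ × 12.5 × 37.5 = 234.375.

234.375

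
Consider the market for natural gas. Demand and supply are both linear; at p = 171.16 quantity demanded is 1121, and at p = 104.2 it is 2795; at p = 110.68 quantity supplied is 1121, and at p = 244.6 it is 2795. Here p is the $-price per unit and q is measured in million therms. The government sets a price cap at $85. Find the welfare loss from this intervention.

Demand slope = (104.2 − 171.16)/(2795 − 1121) = −0.04, so p = 216 − 0.04q.
Supply slope = (244.6 − 110.68)/(2795 − 1121) = 0.08, so p = 21 + 0.08q.
Competitive equilibrium: 216 − 0.04q = 21 + 0.08q → q* = 1625, p* = 151.
At the ceiling p = 85, quantity supplied = (85 − 21)/0.08 = 800.
Willingness to pay at q' = 800: 216 − 0.04·800 = 184.
Δq = 1625 − 800 = 825; wedge = 184 − 85 = 99.
DWL = ½ × 825 × 99 = $40837.50 million.

$40837.50 million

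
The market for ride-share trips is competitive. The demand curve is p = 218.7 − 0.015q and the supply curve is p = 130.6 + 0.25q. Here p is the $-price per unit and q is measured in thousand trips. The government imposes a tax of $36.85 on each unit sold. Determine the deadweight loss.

Competitive equilibrium: 218.7 − 0.015q = 130.6 + 0.25q → q* = 332.4528, p* = 213.7132.
With the tax, the buyer price exceeds the seller price by 36.85: (218.7 − 0.015q) − (130.6 + 0.25q) = 36.85 → q' = 193.3962.
Δq = 332.4528 − 193.3962 = 139.0566; the wedge equals the tax, 36.85.
Deadweight loss = ½ × 139.0566 × 36.85 = $2562.12 thousand.

$2562.12 thousand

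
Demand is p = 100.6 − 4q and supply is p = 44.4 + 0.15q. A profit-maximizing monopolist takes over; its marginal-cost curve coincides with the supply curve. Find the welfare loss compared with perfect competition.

Competitive equilibrium: 100.6 − 4q = 44.4 + 0.15q → q* = 13.5422, p* = 46.4313.
Marginal revenue: MR = 100.6 − 8q. Set MR = MC: 100.6 − 8q = 44.4 + 0.15q → q_m = 6.8957.
Price p_m = 100.6 − 4·6.8957 = 73.0172; MC(q_m) = 44.4 + 0.15·6.8957 = 45.4344.
Competitive q* = 13.5422, so Δq = 6.6465; wedge = 73.0172 − 45.4344 = 27.5828.
The triangle = ½ × 6.6465 × 27.5828 = 91.66.

91.66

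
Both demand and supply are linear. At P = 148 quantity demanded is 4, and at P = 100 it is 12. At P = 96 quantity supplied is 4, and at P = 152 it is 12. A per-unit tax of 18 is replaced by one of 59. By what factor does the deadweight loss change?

Demand slope = (100 − 148)/(12 − 4) = −6, so P = 172 − 6Q.
Supply slope = (152 − 96)/(12 − 4) = 7, so P = 68 + 7Q.
Competitive equilibrium: 172 − 6Q = 68 + 7Q → Q* = 8, P* = 124.
For a per-unit tax t: ΔQ = t/13, so DWL = ½·t·(t/13) = t²/26.
At t = 18: DWL = 12.462. At t = 59: DWL = 133.885.
Ratio = (59/18)² = 10.744.

10.744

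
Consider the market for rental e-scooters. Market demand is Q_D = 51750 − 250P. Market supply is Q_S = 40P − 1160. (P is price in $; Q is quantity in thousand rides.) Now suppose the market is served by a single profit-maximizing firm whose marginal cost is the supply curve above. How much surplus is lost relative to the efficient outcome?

$8026.09 thousand

In inverse form: demand P = 207 − 0.004Q, supply P = 29 + 0.025Q.
Competitive equilibrium: 207 − 0.004Q = 29 + 0.025Q → Q* = 6137.93103, P* = 182.44828.
Marginal revenue: MR = 207 − 0.008Q. Set MR = MC: 207 − 0.008Q = 29 + 0.025Q → Q_m = 5393.93939.
Price P_m = 207 − 0.004·5393.93939 = 185.42424; MC(Q_m) = 29 + 0.025·5393.93939 = 163.84848.
Competitive Q* = 6137.93103, so ΔQ = 743.99164; wedge = 185.42424 − 163.84848 = 21.57576.
The triangle = ½ × 743.99164 × 21.57576 = $8026.09 thousand.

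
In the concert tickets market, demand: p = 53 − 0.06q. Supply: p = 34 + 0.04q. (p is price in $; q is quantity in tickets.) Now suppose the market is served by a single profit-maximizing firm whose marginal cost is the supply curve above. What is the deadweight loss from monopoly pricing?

Competitive equilibrium: 53 − 0.06q = 34 + 0.04q → q* = 190, p* = 41.6.
Marginal revenue: MR = 53 − 0.12q. Set MR = MC: 53 − 0.12q = 34 + 0.04q → q_m = 118.75.
Price p_m = 53 − 0.06·118.75 = 45.875; MC(q_m) = 34 + 0.04·118.75 = 38.75.
Competitive q* = 190, so Δq = 71.25; wedge = 45.875 − 38.75 = 7.125.
DWL = ½ × 71.25 × 7.125 = $253.83.

$253.83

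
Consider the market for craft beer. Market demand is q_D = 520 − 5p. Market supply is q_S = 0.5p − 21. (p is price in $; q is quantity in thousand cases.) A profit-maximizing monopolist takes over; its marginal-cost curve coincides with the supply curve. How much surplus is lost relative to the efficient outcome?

In inverse form: demand p = 104 − 0.2q, supply p = 42 + 2q.
Competitive equilibrium: 104 − 0.2q = 42 + 2q → q* = 28.1818, p* = 98.3636.
Marginal revenue: MR = 104 − 0.4q. Set MR = MC: 104 − 0.4q = 42 + 2q → q_m = 25.8333.
Price p_m = 104 − 0.2·25.8333 = 98.8333; MC(q_m) = 42 + 2·25.8333 = 93.6666.
Competitive q* = 28.1818, so Δq = 2.3485; wedge = 98.8333 − 93.6666 = 5.1667.
The triangle = ½ × 2.3485 × 5.1667 = $6.07 thousand.

$6.07 thousand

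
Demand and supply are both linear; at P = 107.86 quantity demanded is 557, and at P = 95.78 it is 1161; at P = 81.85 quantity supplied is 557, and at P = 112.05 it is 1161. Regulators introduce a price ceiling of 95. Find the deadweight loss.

412.57

Demand slope = (95.78 − 107.86)/(1161 − 557) = −0.02, so P = 119 − 0.02Q.
Supply slope = (112.05 − 81.85)/(1161 − 557) = 0.05, so P = 54 + 0.05Q.
Competitive equilibrium: 119 − 0.02Q = 54 + 0.05Q → Q* = 928.5714, P* = 100.4286.
At the ceiling P = 95, quantity supplied = (95 − 54)/0.05 = 820.
Willingness to pay at Q' = 820: 119 − 0.02·820 = 102.6.
ΔQ = 928.5714 − 820 = 108.5714; wedge = 102.6 − 95 = 7.6.
DWL = ½ × 108.5714 × 7.6 = 412.57.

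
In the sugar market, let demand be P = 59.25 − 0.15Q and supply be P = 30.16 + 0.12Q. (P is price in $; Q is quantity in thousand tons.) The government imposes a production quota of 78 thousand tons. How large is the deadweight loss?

$119.41 thousand

Competitive equilibrium: 59.25 − 0.15Q = 30.16 + 0.12Q → Q* = 107.7407, P* = 43.0889.
At Q = 78: demand price = 59.25 − 0.15·78 = 47.55; supply price = 30.16 + 0.12·78 = 39.52.
ΔQ = 107.7407 − 78 = 29.7407; wedge = 47.55 − 39.52 = 8.03.
Welfare loss = ½ × 29.7407 × 8.03 = $119.41 thousand.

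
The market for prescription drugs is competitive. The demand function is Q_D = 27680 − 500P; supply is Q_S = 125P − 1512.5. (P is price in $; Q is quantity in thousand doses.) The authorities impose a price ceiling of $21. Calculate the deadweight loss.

$51632.91 thousand

In inverse form: demand P = 55.36 − 0.002Q, supply P = 12.1 + 0.008Q.
Competitive equilibrium: 55.36 − 0.002Q = 12.1 + 0.008Q → Q* = 4326, P* = 46.708.
At the ceiling P = 21, quantity supplied = (21 − 12.1)/0.008 = 1112.5.
Willingness to pay at Q' = 1112.5: 55.36 − 0.002·1112.5 = 53.135.
ΔQ = 4326 − 1112.5 = 3213.5; wedge = 53.135 − 21 = 32.135.
DWL = ½ × 3213.5 × 32.135 = $51632.91 thousand.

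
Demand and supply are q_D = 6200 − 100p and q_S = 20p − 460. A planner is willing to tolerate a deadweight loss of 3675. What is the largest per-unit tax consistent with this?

21

In inverse form: demand p = 62 − 0.01q, supply p = 23 + 0.05q.
Competitive equilibrium: 62 − 0.01q = 23 + 0.05q → q* = 650, p* = 55.5.
A tax t gives Δq = t/0.06 and wedge t, so DWL = t²/0.12.
t²/0.12 = 3675 → t² = 441 → t = 21.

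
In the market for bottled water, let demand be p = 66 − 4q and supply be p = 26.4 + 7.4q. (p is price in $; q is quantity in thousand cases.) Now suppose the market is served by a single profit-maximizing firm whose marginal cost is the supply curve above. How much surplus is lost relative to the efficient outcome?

Competitive equilibrium: 66 − 4q = 26.4 + 7.4q → q* = 3.4737, p* = 52.1053.
Marginal revenue: MR = 66 − 8q. Set MR = MC: 66 − 8q = 26.4 + 7.4q → q_m = 2.5714.
Price p_m = 66 − 4·2.5714 = 55.7144; MC(q_m) = 26.4 + 7.4·2.5714 = 45.4284.
Competitive q* = 3.4737, so Δq = 0.9023; wedge = 55.7144 − 45.4284 = 10.286.
Welfare loss = ½ × 0.9023 × 10.286 = $4.64 thousand.

$4.64 thousand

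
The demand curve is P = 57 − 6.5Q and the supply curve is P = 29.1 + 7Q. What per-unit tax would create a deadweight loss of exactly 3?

9

Competitive equilibrium: 57 − 6.5Q = 29.1 + 7Q → Q* = 2.0667, P* = 43.5667.
A tax t gives ΔQ = t/13.5 and wedge t, so DWL = t²/27.
t²/27 = 3 → t² = 81 → t = 9.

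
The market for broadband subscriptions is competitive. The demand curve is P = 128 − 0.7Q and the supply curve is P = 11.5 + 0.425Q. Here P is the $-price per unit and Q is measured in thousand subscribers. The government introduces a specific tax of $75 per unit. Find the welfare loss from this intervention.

$2500 thousand

Competitive equilibrium: 128 − 0.7Q = 11.5 + 0.425Q → Q* = 103.5556, P* = 55.5111.
With the tax, the buyer price exceeds the seller price by 75: (128 − 0.7Q) − (11.5 + 0.425Q) = 75 → Q' = 36.8889.
ΔQ = 103.5556 − 36.8889 = 66.6667; the wedge equals the tax, 75.
Deadweight loss = ½ × 66.6667 × 75 = $2500 thousand.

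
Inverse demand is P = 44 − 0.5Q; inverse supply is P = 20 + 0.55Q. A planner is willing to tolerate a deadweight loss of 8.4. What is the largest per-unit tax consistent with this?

4.2

Competitive equilibrium: 44 − 0.5Q = 20 + 0.55Q → Q* = 22.8571, P* = 32.5714.
A tax t gives ΔQ = t/1.05 and wedge t, so DWL = t²/2.1.
t²/2.1 = 8.4 → t² = 17.64 → t = 4.2.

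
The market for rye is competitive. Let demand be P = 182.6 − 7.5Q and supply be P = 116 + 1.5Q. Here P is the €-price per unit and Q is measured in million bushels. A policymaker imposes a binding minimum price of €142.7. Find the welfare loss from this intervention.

Competitive equilibrium: 182.6 − 7.5Q = 116 + 1.5Q → Q* = 7.4, P* = 127.1.
At the floor P = 142.7, quantity demanded = (182.6 − 142.7)/7.5 = 5.32.
Sellers' marginal cost at Q' = 5.32: 116 + 1.5·5.32 = 123.98.
ΔQ = 7.4 − 5.32 = 2.08; wedge = 142.7 − 123.98 = 18.72.
Deadweight loss = ½ × 2.08 × 18.72 = €19.47 million.

€19.47 million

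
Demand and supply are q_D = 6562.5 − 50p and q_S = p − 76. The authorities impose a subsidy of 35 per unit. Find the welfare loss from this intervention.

In inverse form: demand p = 131.25 − 0.02q, supply p = 76 + q.
Competitive equilibrium: 131.25 − 0.02q = 76 + q → q* = 54.1667, p* = 130.1667.
The subsidy lowers effective supply by 35: p = 41 + q.
New quantity: 131.25 − 0.02q = 41 + q → q' = 88.4804.
Overproduction Δq = 88.4804 − 54.1667 = 34.3137; wedge = subsidy = 35.
Deadweight loss = ½ × 34.3137 × 35 = 600.49.

600.49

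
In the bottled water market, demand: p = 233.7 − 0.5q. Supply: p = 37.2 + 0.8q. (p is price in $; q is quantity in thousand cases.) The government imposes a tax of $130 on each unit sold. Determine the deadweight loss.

Competitive equilibrium: 233.7 − 0.5q = 37.2 + 0.8q → q* = 151.1538, p* = 158.1231.
With the tax, the buyer price exceeds the seller price by 130: (233.7 − 0.5q) − (37.2 + 0.8q) = 130 → q' = 51.1538.
Δq = 151.1538 − 51.1538 = 100; the wedge equals the tax, 130.
DWL = ½ × 100 × 130 = $6500 thousand.

$6500 thousand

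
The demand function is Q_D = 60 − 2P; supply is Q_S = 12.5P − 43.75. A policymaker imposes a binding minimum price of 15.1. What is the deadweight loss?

In inverse form: demand P = 30 − 0.5Q, supply P = 3.5 + 0.08Q.
Competitive equilibrium: 30 − 0.5Q = 3.5 + 0.08Q → Q* = 45.6897, P* = 7.1552.
At the floor P = 15.1, quantity demanded = (30 − 15.1)/0.5 = 29.8.
Sellers' marginal cost at Q' = 29.8: 3.5 + 0.08·29.8 = 5.884.
ΔQ = 45.6897 − 29.8 = 15.8897; wedge = 15.1 − 5.884 = 9.216.
Deadweight loss = ½ × 15.8897 × 9.216 = 73.22.

73.22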